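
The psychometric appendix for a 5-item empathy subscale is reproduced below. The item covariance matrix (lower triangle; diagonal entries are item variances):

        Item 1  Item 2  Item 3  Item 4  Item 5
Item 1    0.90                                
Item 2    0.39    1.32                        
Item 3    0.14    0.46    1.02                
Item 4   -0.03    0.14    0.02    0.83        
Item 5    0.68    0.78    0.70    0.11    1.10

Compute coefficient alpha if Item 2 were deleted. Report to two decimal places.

Remaining items: Item 1, Item 3, Item 4, Item 5 (k = 4).
Σσ²ᵢ = 0.90 + 1.02 + 0.83 + 1.10 = 3.85
total variance = 3.85 + 2 × 1.62 = 7.09
α (item deleted) = (4/3)·(1 − 3.85/7.09) = 0.61

α = 0.61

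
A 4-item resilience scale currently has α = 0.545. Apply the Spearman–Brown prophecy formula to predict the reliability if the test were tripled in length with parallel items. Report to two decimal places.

Length factor m = 3
α' = m·α / (1 + (m−1)·α)
   = 3 × 0.545 / (1 + (3 − 1) × 0.545)
   = 1.6350 / 2.0900 = 0.78

predicted reliability = 0.78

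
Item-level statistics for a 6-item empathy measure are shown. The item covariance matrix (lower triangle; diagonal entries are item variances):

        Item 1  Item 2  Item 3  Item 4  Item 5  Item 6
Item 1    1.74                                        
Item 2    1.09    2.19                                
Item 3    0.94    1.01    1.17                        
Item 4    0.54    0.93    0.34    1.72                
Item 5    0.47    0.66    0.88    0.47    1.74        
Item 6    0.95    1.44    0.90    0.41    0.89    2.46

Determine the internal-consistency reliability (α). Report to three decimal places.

α = 0.821

sum of item variances = 1.74 + 2.19 + 1.17 + 1.72 + 1.74 + 2.46 = 11.02
Σ_{i<j} σ_ij = 11.92
σ²_T = 11.02 + 2 × 11.92 = 34.86
α = (k/(k−1))·(1 − sum of item variances/σ²_T) = (6/5)·(1 − 11.02/34.86) = 0.821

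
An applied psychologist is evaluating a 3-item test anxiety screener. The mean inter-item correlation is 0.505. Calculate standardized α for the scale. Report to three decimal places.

Standardized α = k·r̄ / (1 + (k−1)·r̄) = 3 × 0.505 / (1 + 2 × 0.505)
  = 1.5150 / 2.0100 = 0.754

α = 0.754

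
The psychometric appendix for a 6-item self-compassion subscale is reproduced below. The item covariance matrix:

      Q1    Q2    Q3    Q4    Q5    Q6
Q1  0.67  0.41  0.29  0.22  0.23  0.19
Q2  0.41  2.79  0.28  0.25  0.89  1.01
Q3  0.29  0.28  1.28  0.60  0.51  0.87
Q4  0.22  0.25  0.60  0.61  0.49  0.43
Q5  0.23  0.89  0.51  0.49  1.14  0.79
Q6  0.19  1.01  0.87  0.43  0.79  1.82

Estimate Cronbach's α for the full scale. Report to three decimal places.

α = 0.771

ΣVar(i) = 0.67 + 2.79 + 1.28 + 0.61 + 1.14 + 1.82 = 8.31
Sum of the distinct covariances = 7.46
σ²_T = 8.31 + 2 × 7.46 = 23.23
α = (k/(k−1))·(1 − ΣVar(i)/σ²_T) = (6/5)·(1 − 8.31/23.23) = 0.771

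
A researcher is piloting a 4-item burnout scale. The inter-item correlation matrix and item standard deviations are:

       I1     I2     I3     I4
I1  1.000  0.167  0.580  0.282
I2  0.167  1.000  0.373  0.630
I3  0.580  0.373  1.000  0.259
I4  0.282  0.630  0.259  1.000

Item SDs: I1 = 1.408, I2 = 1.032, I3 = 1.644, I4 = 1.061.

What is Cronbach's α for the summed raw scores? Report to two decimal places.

Cronbach's α = 0.70

Σσ²ᵢ = 1.408² + 1.032² + 1.644² + 1.061² = 6.8759
Covariances σ_ij = r_ij · s_i · s_j:
  σ(I1,I2) = 0.167 × 1.408 × 1.032 = 0.2427
  σ(I1,I3) = 0.580 × 1.408 × 1.644 = 1.3426
  σ(I1,I4) = 0.282 × 1.408 × 1.061 = 0.4213
  σ(I2,I3) = 0.373 × 1.032 × 1.644 = 0.6328
  σ(I2,I4) = 0.630 × 1.032 × 1.061 = 0.6898
  σ(I3,I4) = 0.259 × 1.644 × 1.061 = 0.4518
σ²_T = Σσ²ᵢ + 2·Σσ_ij = 6.8759 + 2 × 3.7810 = 14.4379
α = (4/3)·(1 − 6.8759/14.4379) = 0.70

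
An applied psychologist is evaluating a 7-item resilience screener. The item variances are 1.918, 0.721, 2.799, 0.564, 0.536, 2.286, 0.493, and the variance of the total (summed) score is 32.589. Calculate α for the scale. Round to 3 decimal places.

Σσᵢ² = 1.918 + 0.721 + 2.799 + 0.564 + 0.536 + 2.286 + 0.493 = 9.317
α = (k/(k−1))·(1 − Σσᵢ²/σ²_T) = (7/6)·(1 − 9.317/32.589) = 0.833

α = 0.833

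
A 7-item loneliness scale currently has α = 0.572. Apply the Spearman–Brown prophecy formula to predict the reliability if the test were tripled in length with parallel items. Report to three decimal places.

predicted reliability = 0.800

Length factor m = 3
α' = m·α / (1 + (m−1)·α)
   = 3 × 0.572 / (1 + (3 − 1) × 0.572)
   = 1.7160 / 2.1440 = 0.800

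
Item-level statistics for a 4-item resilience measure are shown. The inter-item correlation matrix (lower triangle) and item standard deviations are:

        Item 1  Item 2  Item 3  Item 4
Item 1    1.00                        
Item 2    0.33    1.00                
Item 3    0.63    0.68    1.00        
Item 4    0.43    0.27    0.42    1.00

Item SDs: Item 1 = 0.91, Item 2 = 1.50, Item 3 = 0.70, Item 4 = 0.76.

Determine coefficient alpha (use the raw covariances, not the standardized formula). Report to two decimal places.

Σσ²ᵢ = 0.91² + 1.50² + 0.70² + 0.76² = 4.1457
Covariances σ_ij = r_ij · s_i · s_j:
  σ(Item 1,Item 2) = 0.33 × 0.91 × 1.50 = 0.4505
  σ(Item 1,Item 3) = 0.63 × 0.91 × 0.70 = 0.4013
  σ(Item 1,Item 4) = 0.43 × 0.91 × 0.76 = 0.2974
  σ(Item 2,Item 3) = 0.68 × 1.50 × 0.70 = 0.7140
  σ(Item 2,Item 4) = 0.27 × 1.50 × 0.76 = 0.3078
  σ(Item 3,Item 4) = 0.42 × 0.70 × 0.76 = 0.2234
σ²_T = Σσ²ᵢ + 2·Σσ_ij = 4.1457 + 2 × 2.3944 = 8.9345
α = (4/3)·(1 − 4.1457/8.9345) = 0.71

α = 0.71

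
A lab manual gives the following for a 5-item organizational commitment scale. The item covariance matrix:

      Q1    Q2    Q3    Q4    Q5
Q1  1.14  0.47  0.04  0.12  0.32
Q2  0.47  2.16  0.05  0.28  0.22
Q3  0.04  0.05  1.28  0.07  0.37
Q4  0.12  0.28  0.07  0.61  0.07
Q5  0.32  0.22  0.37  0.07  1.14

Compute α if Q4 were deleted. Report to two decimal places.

Remaining items: Q1, Q2, Q3, Q5 (k = 4).
Σσ²ᵢ = 1.14 + 2.16 + 1.28 + 1.14 = 5.72
σ²_total = 5.72 + 2 × 1.47 = 8.66
α (item deleted) = (4/3)·(1 − 5.72/8.66) = 0.45

α = 0.45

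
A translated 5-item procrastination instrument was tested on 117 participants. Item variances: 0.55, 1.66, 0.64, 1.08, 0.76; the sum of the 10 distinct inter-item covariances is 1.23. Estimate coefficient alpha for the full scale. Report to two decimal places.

α = 0.43

ΣVar(i) = 0.55 + 1.66 + 0.64 + 1.08 + 0.76 = 4.69
Sum of distinct covariances = 1.23
σ²_T = ΣVar(i) + 2·Σcov = 4.69 + 2 × 1.23 = 7.15
α = (5/4)·(1 − 4.69/7.15) = 0.43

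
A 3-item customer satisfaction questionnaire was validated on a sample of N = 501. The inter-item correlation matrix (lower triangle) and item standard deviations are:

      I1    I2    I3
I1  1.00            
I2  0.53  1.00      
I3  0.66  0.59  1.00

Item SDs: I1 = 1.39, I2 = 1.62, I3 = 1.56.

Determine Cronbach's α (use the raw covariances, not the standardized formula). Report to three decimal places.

Cronbach's α = 0.811

Σσ²ᵢ = 1.39² + 1.62² + 1.56² = 6.9901
Covariances σ_ij = r_ij · s_i · s_j:
  σ(I1,I2) = 0.53 × 1.39 × 1.62 = 1.1935
  σ(I1,I3) = 0.66 × 1.39 × 1.56 = 1.4311
  σ(I2,I3) = 0.59 × 1.62 × 1.56 = 1.4910
σ²_T = Σσ²ᵢ + 2·Σσ_ij = 6.9901 + 2 × 4.1156 = 15.2213
α = (3/2)·(1 − 6.9901/15.2213) = 0.811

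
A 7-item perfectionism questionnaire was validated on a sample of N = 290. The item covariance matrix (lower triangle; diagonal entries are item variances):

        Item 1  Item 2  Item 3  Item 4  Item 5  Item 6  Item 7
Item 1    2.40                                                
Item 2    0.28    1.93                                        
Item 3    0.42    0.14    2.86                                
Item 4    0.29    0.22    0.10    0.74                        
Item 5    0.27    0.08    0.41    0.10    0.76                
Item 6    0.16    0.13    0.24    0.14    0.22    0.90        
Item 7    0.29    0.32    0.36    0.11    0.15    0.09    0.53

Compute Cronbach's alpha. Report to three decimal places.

Cronbach's alpha = 0.550

Σσᵢ² = 2.40 + 1.93 + 2.86 + 0.74 + 0.76 + 0.90 + 0.53 = 10.12
Sum of the distinct covariances = 4.52
σ²_total = 10.12 + 2 × 4.52 = 19.16
α = (k/(k−1))·(1 − Σσᵢ²/σ²_total) = (7/6)·(1 − 10.12/19.16) = 0.550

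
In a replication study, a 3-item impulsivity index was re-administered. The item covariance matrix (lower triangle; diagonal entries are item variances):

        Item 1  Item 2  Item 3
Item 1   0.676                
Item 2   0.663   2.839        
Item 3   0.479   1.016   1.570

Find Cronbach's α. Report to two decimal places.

ΣVar(i) = 0.676 + 2.839 + 1.570 = 5.085
Sum of the distinct covariances = 2.158
total variance = 5.085 + 2 × 2.158 = 9.401
α = (k/(k−1))·(1 − ΣVar(i)/total variance) = (3/2)·(1 − 5.085/9.401) = 0.69

α = 0.69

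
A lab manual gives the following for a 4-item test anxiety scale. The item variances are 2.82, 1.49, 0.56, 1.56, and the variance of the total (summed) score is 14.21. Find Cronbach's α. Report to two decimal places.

ΣVar(i) = 2.82 + 1.49 + 0.56 + 1.56 = 6.43
α = (k/(k−1))·(1 − ΣVar(i)/Var(T)) = (4/3)·(1 − 6.43/14.21) = 0.73

α = 0.73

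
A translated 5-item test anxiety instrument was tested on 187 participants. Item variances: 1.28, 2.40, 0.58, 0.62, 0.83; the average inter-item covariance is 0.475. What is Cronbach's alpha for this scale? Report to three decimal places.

ΣVar(i) = 1.28 + 2.40 + 0.58 + 0.62 + 0.83 = 5.71
Sum of the 10 distinct covariances = 10 × 0.475 = 4.750
total variance = ΣVar(i) + 2·Σcov = 5.71 + 2 × 4.750 = 15.210
α = (5/4)·(1 − 5.71/15.210) = 0.781

α = 0.781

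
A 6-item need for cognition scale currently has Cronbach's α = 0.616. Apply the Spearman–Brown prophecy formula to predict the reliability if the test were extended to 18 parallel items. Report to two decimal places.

Length factor m = 18/6 = 3.0000
α' = m·α / (1 + (m−1)·α)
   = 18/6 × 0.616 / (1 + (18/6 − 1) × 0.616)
   = 1.8480 / 2.2320 = 0.83

predicted reliability = 0.83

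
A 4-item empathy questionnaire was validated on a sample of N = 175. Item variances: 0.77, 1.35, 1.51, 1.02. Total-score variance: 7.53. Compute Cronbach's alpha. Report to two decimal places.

ΣVar(i) = 0.77 + 1.35 + 1.51 + 1.02 = 4.65
α = (k/(k−1))·(1 − ΣVar(i)/σ²_total) = (4/3)·(1 − 4.65/7.53) = 0.51

Cronbach's alpha = 0.51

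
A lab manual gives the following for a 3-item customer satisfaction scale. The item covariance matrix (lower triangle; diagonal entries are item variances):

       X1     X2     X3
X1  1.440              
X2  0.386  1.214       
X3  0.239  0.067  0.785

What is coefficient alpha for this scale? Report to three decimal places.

Σσ²ᵢ = 1.440 + 1.214 + 0.785 = 3.439
Σ_{i<j} σ_ij = 0.692
σ²_T = 3.439 + 2 × 0.692 = 4.823
α = (k/(k−1))·(1 − Σσ²ᵢ/σ²_T) = (3/2)·(1 − 3.439/4.823) = 0.430

coefficient alpha = 0.430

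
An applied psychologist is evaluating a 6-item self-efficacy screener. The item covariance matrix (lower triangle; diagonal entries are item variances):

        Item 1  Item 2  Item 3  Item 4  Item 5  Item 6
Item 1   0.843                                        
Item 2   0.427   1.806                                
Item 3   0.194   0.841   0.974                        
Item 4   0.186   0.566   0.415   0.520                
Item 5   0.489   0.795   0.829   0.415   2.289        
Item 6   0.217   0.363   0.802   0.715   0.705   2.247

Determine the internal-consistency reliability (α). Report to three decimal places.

α = 0.777

Σσᵢ² = 0.843 + 1.806 + 0.974 + 0.520 + 2.289 + 2.247 = 8.679
Sum of the distinct covariances = 7.959
σ²_total = 8.679 + 2 × 7.959 = 24.597
α = (k/(k−1))·(1 − Σσᵢ²/σ²_total) = (6/5)·(1 − 8.679/24.597) = 0.777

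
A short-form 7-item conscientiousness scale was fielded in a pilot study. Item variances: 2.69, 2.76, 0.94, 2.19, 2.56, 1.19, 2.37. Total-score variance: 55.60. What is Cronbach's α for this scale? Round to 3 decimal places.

Σσ²ᵢ = 2.69 + 2.76 + 0.94 + 2.19 + 2.56 + 1.19 + 2.37 = 14.70
α = (k/(k−1))·(1 − Σσ²ᵢ/total variance) = (7/6)·(1 − 14.70/55.60) = 0.858

α = 0.858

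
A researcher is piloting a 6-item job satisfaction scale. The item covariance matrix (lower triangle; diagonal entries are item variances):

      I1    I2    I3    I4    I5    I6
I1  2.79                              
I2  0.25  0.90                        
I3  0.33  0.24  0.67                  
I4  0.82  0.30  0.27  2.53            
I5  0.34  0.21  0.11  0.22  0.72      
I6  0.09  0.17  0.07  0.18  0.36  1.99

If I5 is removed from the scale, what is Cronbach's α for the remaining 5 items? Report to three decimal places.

Remaining items: I1, I2, I3, I4, I6 (k = 5).
Σσᵢ² = 2.79 + 0.90 + 0.67 + 2.53 + 1.99 = 8.88
total variance = 8.88 + 2 × 2.72 = 14.32
α (item deleted) = (5/4)·(1 − 8.88/14.32) = 0.475

Cronbach's α = 0.475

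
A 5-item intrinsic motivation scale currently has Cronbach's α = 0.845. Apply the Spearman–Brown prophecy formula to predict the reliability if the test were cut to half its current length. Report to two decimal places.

predicted reliability = 0.73

Length factor m = 1/2
α' = m·α / (1 − (1−m)·α)
   = 1/2 × 0.845 / (1 − (1 − 1/2) × 0.845)
   = 0.4225 / 0.5775 = 0.73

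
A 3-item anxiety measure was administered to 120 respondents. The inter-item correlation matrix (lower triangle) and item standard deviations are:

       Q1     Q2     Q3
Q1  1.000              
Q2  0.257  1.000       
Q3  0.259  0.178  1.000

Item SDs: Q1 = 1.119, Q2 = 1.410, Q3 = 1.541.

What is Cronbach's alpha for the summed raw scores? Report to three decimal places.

Σσ²ᵢ = 1.119² + 1.410² + 1.541² = 5.6149
Covariances σ_ij = r_ij · s_i · s_j:
  σ(Q1,Q2) = 0.257 × 1.119 × 1.410 = 0.4055
  σ(Q1,Q3) = 0.259 × 1.119 × 1.541 = 0.4466
  σ(Q2,Q3) = 0.178 × 1.410 × 1.541 = 0.3868
σ²_T = Σσ²ᵢ + 2·Σσ_ij = 5.6149 + 2 × 1.2389 = 8.0927
α = (3/2)·(1 − 5.6149/8.0927) = 0.459

Cronbach's alpha = 0.459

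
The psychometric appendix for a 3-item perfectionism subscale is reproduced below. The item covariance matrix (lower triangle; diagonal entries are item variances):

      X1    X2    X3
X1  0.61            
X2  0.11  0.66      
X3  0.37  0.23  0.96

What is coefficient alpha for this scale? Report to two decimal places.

coefficient alpha = 0.58

ΣVar(i) = 0.61 + 0.66 + 0.96 = 2.23
Sum of the distinct covariances = 0.71
σ²_total = 2.23 + 2 × 0.71 = 3.65
α = (k/(k−1))·(1 − ΣVar(i)/σ²_total) = (3/2)·(1 − 2.23/3.65) = 0.58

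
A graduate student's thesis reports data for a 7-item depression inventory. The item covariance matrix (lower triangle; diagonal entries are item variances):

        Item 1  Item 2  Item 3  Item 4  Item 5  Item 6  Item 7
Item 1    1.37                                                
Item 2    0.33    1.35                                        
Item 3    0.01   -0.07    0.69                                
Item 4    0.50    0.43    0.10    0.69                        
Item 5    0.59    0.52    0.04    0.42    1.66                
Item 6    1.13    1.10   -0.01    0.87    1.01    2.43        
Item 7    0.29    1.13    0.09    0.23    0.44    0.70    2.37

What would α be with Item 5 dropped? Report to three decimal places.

Remaining items: Item 1, Item 2, Item 3, Item 4, Item 6, Item 7 (k = 6).
Σσ²ᵢ = 1.37 + 1.35 + 0.69 + 0.69 + 2.43 + 2.37 = 8.90
σ²_T = 8.90 + 2 × 6.83 = 22.56
α (item deleted) = (6/5)·(1 − 8.90/22.56) = 0.727

α = 0.727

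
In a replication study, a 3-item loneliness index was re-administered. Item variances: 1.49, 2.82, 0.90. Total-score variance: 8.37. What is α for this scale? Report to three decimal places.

Σσ²ᵢ = 1.49 + 2.82 + 0.90 = 5.21
α = (k/(k−1))·(1 − Σσ²ᵢ/total variance) = (3/2)·(1 − 5.21/8.37) = 0.566

α = 0.566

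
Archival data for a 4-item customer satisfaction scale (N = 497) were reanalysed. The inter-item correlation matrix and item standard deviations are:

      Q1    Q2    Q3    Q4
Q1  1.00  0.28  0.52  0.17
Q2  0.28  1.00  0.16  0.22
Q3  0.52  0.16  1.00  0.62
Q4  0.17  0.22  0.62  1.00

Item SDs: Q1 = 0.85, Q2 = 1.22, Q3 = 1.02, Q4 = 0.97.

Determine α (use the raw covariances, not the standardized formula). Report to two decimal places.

α = 0.64

Σσ²ᵢ = 0.85² + 1.22² + 1.02² + 0.97² = 4.1922
Covariances σ_ij = r_ij · s_i · s_j:
  σ(Q1,Q2) = 0.28 × 0.85 × 1.22 = 0.2904
  σ(Q1,Q3) = 0.52 × 0.85 × 1.02 = 0.4508
  σ(Q1,Q4) = 0.17 × 0.85 × 0.97 = 0.1402
  σ(Q2,Q3) = 0.16 × 1.22 × 1.02 = 0.1991
  σ(Q2,Q4) = 0.22 × 1.22 × 0.97 = 0.2603
  σ(Q3,Q4) = 0.62 × 1.02 × 0.97 = 0.6134
σ²_T = Σσ²ᵢ + 2·Σσ_ij = 4.1922 + 2 × 1.9542 = 8.1006
α = (4/3)·(1 − 4.1922/8.1006) = 0.64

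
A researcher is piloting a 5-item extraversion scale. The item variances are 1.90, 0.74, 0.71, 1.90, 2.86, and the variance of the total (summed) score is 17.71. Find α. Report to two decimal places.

Σσᵢ² = 1.90 + 0.74 + 0.71 + 1.90 + 2.86 = 8.11
α = (k/(k−1))·(1 − Σσᵢ²/Var(T)) = (5/4)·(1 − 8.11/17.71) = 0.68

α = 0.68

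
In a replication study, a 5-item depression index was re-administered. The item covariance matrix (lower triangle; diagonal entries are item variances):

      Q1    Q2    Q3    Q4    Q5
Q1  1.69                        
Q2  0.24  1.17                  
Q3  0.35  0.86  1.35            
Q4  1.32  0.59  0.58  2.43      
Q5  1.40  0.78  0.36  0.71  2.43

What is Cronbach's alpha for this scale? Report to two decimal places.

ΣVar(i) = 1.69 + 1.17 + 1.35 + 2.43 + 2.43 = 9.07
Sum of off-diagonal covariances = 7.19
σ²_T = 9.07 + 2 × 7.19 = 23.45
α = (k/(k−1))·(1 − ΣVar(i)/σ²_T) = (5/4)·(1 − 9.07/23.45) = 0.77

α = 0.77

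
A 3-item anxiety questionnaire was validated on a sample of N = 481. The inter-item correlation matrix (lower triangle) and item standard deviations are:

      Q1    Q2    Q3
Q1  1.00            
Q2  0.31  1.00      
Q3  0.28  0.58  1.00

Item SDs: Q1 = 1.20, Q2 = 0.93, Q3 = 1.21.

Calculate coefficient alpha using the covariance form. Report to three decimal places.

Σσ²ᵢ = 1.20² + 0.93² + 1.21² = 3.7690
Covariances σ_ij = r_ij · s_i · s_j:
  σ(Q1,Q2) = 0.31 × 1.20 × 0.93 = 0.3460
  σ(Q1,Q3) = 0.28 × 1.20 × 1.21 = 0.4066
  σ(Q2,Q3) = 0.58 × 0.93 × 1.21 = 0.6527
σ²_T = Σσ²ᵢ + 2·Σσ_ij = 3.7690 + 2 × 1.4053 = 6.5796
α = (3/2)·(1 − 3.7690/6.5796) = 0.641

coefficient alpha = 0.641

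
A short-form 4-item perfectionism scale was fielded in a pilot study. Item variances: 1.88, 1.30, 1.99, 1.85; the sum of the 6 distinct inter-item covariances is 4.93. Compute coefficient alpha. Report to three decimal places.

sum of item variances = 1.88 + 1.30 + 1.99 + 1.85 = 7.02
Sum of distinct covariances = 4.93
total variance = sum of item variances + 2·Σcov = 7.02 + 2 × 4.93 = 16.88
α = (4/3)·(1 − 7.02/16.88) = 0.779

α = 0.779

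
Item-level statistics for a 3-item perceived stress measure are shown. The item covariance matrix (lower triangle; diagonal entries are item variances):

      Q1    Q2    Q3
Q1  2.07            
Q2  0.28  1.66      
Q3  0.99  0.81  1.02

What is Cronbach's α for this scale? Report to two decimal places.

Cronbach's α = 0.70

Σσᵢ² = 2.07 + 1.66 + 1.02 = 4.75
Σ_{i<j} σ_ij = 2.08
σ²_total = 4.75 + 2 × 2.08 = 8.91
α = (k/(k−1))·(1 − Σσᵢ²/σ²_total) = (3/2)·(1 − 4.75/8.91) = 0.70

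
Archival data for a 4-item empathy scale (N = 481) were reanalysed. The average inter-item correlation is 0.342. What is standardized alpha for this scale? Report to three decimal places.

Standardized α = k·r̄ / (1 + (k−1)·r̄) = 4 × 0.342 / (1 + 3 × 0.342)
  = 1.3680 / 2.0260 = 0.675

standardized alpha = 0.675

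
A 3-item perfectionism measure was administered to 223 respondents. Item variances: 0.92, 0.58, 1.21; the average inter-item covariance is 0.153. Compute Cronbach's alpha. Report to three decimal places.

Cronbach's alpha = 0.380

ΣVar(i) = 0.92 + 0.58 + 1.21 = 2.71
Sum of the 3 distinct covariances = 3 × 0.153 = 0.459
σ²_total = ΣVar(i) + 2·Σcov = 2.71 + 2 × 0.459 = 3.628
α = (3/2)·(1 − 2.71/3.628) = 0.380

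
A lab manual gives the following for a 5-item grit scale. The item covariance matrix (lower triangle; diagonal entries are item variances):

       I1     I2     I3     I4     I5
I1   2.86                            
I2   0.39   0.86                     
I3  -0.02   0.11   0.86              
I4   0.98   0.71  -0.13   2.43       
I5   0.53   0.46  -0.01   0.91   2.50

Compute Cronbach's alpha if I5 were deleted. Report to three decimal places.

α = 0.491

Remaining items: I1, I2, I3, I4 (k = 4).
Σσ²ᵢ = 2.86 + 0.86 + 0.86 + 2.43 = 7.01
total variance = 7.01 + 2 × 2.04 = 11.09
α (item deleted) = (4/3)·(1 − 7.01/11.09) = 0.491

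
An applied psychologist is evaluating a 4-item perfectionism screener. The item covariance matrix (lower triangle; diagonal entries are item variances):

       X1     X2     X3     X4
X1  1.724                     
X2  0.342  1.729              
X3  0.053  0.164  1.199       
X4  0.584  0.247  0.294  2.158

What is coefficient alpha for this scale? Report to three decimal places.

sum of item variances = 1.724 + 1.729 + 1.199 + 2.158 = 6.810
Sum of off-diagonal covariances = 1.684
σ²_total = 6.810 + 2 × 1.684 = 10.178
α = (k/(k−1))·(1 − sum of item variances/σ²_total) = (4/3)·(1 − 6.810/10.178) = 0.441

α = 0.441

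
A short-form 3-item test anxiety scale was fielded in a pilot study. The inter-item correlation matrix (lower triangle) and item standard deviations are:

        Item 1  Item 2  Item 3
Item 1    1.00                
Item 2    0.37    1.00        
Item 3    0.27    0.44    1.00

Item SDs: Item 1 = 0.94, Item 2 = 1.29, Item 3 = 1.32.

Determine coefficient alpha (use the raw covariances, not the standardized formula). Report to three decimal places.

coefficient alpha = 0.625

Σσ²ᵢ = 0.94² + 1.29² + 1.32² = 4.2901
Covariances σ_ij = r_ij · s_i · s_j:
  σ(Item 1,Item 2) = 0.37 × 0.94 × 1.29 = 0.4487
  σ(Item 1,Item 3) = 0.27 × 0.94 × 1.32 = 0.3350
  σ(Item 2,Item 3) = 0.44 × 1.29 × 1.32 = 0.7492
σ²_T = Σσ²ᵢ + 2·Σσ_ij = 4.2901 + 2 × 1.5329 = 7.3559
α = (3/2)·(1 − 4.2901/7.3559) = 0.625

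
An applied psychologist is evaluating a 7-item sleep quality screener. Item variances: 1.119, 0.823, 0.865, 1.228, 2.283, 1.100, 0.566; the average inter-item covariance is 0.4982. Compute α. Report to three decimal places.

Σσᵢ² = 1.119 + 0.823 + 0.865 + 1.228 + 2.283 + 1.100 + 0.566 = 7.984
Sum of the 21 distinct covariances = 21 × 0.4982 = 10.4622
σ²_total = Σσᵢ² + 2·Σcov = 7.984 + 2 × 10.4622 = 28.9084
α = (7/6)·(1 − 7.984/28.9084) = 0.844

α = 0.844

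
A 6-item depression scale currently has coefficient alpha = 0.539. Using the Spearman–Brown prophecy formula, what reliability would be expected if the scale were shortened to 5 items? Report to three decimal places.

predicted reliability = 0.493

Length factor m = 5/6 = 0.8333
α' = m·α / (1 − (1−m)·α)
   = 5/6 × 0.539 / (1 − (1 − 5/6) × 0.539)
   = 0.4492 / 0.9102 = 0.493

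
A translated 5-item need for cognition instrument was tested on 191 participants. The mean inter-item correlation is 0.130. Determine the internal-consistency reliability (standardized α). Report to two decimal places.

α = 0.43

Standardized α = k·r̄ / (1 + (k−1)·r̄) = 5 × 0.130 / (1 + 4 × 0.130)
  = 0.6500 / 1.5200 = 0.43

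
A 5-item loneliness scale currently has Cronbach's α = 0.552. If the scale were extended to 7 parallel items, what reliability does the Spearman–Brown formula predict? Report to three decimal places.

Length factor m = 7/5 = 1.4000
α' = m·α / (1 + (m−1)·α)
   = 7/5 × 0.552 / (1 + (7/5 − 1) × 0.552)
   = 0.7728 / 1.2208 = 0.633

predicted reliability = 0.633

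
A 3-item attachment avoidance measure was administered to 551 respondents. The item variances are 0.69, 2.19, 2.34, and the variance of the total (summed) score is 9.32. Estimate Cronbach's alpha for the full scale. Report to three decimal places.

Σσ²ᵢ = 0.69 + 2.19 + 2.34 = 5.22
α = (k/(k−1))·(1 − Σσ²ᵢ/σ²_T) = (3/2)·(1 − 5.22/9.32) = 0.660

α = 0.660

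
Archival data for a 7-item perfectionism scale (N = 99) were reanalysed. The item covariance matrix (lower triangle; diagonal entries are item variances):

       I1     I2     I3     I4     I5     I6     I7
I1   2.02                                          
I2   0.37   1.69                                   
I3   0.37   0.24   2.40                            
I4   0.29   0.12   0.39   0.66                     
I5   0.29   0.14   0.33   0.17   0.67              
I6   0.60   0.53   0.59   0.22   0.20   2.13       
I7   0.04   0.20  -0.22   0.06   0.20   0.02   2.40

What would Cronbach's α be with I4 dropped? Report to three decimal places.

Remaining items: I1, I2, I3, I5, I6, I7 (k = 6).
Σσᵢ² = 2.02 + 1.69 + 2.40 + 0.67 + 2.13 + 2.40 = 11.31
σ²_total = 11.31 + 2 × 3.90 = 19.11
α (item deleted) = (6/5)·(1 − 11.31/19.11) = 0.490

Cronbach's α = 0.490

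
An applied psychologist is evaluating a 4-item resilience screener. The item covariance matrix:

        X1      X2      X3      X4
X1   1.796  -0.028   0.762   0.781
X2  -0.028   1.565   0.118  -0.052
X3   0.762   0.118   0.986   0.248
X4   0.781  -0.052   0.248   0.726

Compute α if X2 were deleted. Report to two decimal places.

α = 0.76

Remaining items: X1, X3, X4 (k = 3).
Σσᵢ² = 1.796 + 0.986 + 0.726 = 3.508
σ²_total = 3.508 + 2 × 1.791 = 7.090
α (item deleted) = (3/2)·(1 − 3.508/7.090) = 0.76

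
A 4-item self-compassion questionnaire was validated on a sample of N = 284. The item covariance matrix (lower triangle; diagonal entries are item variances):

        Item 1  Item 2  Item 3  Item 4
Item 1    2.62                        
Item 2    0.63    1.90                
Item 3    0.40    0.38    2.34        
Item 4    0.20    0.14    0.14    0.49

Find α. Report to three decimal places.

α = 0.453

Σσᵢ² = 2.62 + 1.90 + 2.34 + 0.49 = 7.35
Sum of the distinct covariances = 1.89
σ²_total = 7.35 + 2 × 1.89 = 11.13
α = (k/(k−1))·(1 − Σσᵢ²/σ²_total) = (4/3)·(1 − 7.35/11.13) = 0.453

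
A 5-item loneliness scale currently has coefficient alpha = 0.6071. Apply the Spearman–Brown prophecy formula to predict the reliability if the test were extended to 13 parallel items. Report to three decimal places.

Length factor m = 13/5 = 2.6000
α' = m·α / (1 + (m−1)·α)
   = 13/5 × 0.6071 / (1 + (13/5 − 1) × 0.6071)
   = 1.5785 / 1.9714 = 0.801

predicted reliability = 0.801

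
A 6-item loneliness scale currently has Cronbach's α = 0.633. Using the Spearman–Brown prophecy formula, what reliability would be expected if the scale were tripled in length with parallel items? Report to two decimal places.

Length factor m = 3
α' = m·α / (1 + (m−1)·α)
   = 3 × 0.633 / (1 + (3 − 1) × 0.633)
   = 1.8990 / 2.2660 = 0.84

predicted reliability = 0.84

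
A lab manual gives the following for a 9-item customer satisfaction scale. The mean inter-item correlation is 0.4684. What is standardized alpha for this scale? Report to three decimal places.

standardized alpha = 0.888

Standardized α = k·r̄ / (1 + (k−1)·r̄) = 9 × 0.4684 / (1 + 8 × 0.4684)
  = 4.2156 / 4.7472 = 0.888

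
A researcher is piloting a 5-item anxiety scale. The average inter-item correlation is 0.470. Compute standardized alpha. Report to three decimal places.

α = 0.816

Standardized α = k·r̄ / (1 + (k−1)·r̄) = 5 × 0.470 / (1 + 4 × 0.470)
  = 2.3500 / 2.8800 = 0.816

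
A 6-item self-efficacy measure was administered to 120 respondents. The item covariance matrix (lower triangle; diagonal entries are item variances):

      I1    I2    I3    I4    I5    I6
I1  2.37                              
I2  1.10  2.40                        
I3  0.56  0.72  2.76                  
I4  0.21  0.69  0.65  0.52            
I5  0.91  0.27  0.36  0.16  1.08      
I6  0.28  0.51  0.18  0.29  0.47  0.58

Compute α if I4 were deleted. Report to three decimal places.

α = 0.673

Remaining items: I1, I2, I3, I5, I6 (k = 5).
Σσ²ᵢ = 2.37 + 2.40 + 2.76 + 1.08 + 0.58 = 9.19
total variance = 9.19 + 2 × 5.36 = 19.91
α (item deleted) = (5/4)·(1 − 9.19/19.91) = 0.673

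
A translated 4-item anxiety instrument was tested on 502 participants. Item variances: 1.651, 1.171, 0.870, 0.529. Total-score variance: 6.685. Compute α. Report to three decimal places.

α = 0.491

sum of item variances = 1.651 + 1.171 + 0.870 + 0.529 = 4.221
α = (k/(k−1))·(1 − sum of item variances/Var(T)) = (4/3)·(1 − 4.221/6.685) = 0.491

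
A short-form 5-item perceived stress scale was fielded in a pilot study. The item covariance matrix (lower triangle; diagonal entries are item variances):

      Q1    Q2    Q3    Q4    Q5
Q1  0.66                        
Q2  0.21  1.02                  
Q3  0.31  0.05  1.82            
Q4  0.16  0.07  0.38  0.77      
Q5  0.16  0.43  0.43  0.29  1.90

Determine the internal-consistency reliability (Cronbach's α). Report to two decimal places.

Cronbach's α = 0.56

ΣVar(i) = 0.66 + 1.02 + 1.82 + 0.77 + 1.90 = 6.17
Sum of the distinct covariances = 2.49
σ²_total = 6.17 + 2 × 2.49 = 11.15
α = (k/(k−1))·(1 − ΣVar(i)/σ²_total) = (5/4)·(1 − 6.17/11.15) = 0.56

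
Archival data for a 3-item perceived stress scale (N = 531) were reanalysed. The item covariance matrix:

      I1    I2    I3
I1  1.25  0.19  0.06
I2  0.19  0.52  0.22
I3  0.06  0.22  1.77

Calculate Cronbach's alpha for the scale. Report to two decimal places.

ΣVar(i) = 1.25 + 0.52 + 1.77 = 3.54
Sum of off-diagonal covariances = 0.47
Var(T) = 3.54 + 2 × 0.47 = 4.48
α = (k/(k−1))·(1 − ΣVar(i)/Var(T)) = (3/2)·(1 − 3.54/4.48) = 0.31

α = 0.31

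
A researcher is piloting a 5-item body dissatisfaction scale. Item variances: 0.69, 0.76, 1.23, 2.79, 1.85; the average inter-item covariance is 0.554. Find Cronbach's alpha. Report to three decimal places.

α = 0.753

Σσ²ᵢ = 0.69 + 0.76 + 1.23 + 2.79 + 1.85 = 7.32
Sum of the 10 distinct covariances = 10 × 0.554 = 5.540
Var(T) = Σσ²ᵢ + 2·Σcov = 7.32 + 2 × 5.540 = 18.400
α = (5/4)·(1 − 7.32/18.400) = 0.753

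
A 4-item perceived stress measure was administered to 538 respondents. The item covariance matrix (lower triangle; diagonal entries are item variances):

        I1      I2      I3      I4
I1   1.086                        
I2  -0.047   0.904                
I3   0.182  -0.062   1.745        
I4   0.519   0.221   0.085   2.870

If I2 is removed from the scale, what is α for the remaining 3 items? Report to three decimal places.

Remaining items: I1, I3, I4 (k = 3).
sum of item variances = 1.086 + 1.745 + 2.870 = 5.701
total variance = 5.701 + 2 × 0.786 = 7.273
α (item deleted) = (3/2)·(1 − 5.701/7.273) = 0.324

α = 0.324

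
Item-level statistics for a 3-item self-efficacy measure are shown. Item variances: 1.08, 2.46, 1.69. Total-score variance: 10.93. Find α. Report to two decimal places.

α = 0.78

Σσᵢ² = 1.08 + 2.46 + 1.69 = 5.23
α = (k/(k−1))·(1 − Σσᵢ²/σ²_total) = (3/2)·(1 − 5.23/10.93) = 0.78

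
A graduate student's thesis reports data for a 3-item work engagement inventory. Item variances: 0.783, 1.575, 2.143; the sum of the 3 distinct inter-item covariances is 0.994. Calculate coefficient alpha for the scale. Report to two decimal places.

Σσ²ᵢ = 0.783 + 1.575 + 2.143 = 4.501
Sum of distinct covariances = 0.994
σ²_T = Σσ²ᵢ + 2·Σcov = 4.501 + 2 × 0.994 = 6.489
α = (3/2)·(1 − 4.501/6.489) = 0.46

coefficient alpha = 0.46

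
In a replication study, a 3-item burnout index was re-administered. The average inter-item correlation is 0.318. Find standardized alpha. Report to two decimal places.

standardized alpha = 0.58

Standardized α = k·r̄ / (1 + (k−1)·r̄) = 3 × 0.318 / (1 + 2 × 0.318)
  = 0.9540 / 1.6360 = 0.58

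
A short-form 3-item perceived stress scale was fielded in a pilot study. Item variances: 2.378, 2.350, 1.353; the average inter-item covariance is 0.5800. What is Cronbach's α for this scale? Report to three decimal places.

sum of item variances = 2.378 + 2.350 + 1.353 = 6.081
Sum of the 3 distinct covariances = 3 × 0.5800 = 1.7400
σ²_total = sum of item variances + 2·Σcov = 6.081 + 2 × 1.7400 = 9.5610
α = (3/2)·(1 − 6.081/9.5610) = 0.546

Cronbach's α = 0.546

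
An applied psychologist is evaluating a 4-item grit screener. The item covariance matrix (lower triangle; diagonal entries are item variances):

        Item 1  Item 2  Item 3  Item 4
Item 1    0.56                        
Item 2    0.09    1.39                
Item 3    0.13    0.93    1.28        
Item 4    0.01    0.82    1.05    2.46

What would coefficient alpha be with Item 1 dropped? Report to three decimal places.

α = 0.783

Remaining items: Item 2, Item 3, Item 4 (k = 3).
sum of item variances = 1.39 + 1.28 + 2.46 = 5.13
total variance = 5.13 + 2 × 2.80 = 10.73
α (item deleted) = (3/2)·(1 − 5.13/10.73) = 0.783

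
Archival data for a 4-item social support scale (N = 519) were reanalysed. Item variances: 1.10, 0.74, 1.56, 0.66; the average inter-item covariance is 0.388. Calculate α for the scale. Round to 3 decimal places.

Σσᵢ² = 1.10 + 0.74 + 1.56 + 0.66 = 4.06
Sum of the 6 distinct covariances = 6 × 0.388 = 2.328
total variance = Σσᵢ² + 2·Σcov = 4.06 + 2 × 2.328 = 8.716
α = (4/3)·(1 − 4.06/8.716) = 0.712

α = 0.712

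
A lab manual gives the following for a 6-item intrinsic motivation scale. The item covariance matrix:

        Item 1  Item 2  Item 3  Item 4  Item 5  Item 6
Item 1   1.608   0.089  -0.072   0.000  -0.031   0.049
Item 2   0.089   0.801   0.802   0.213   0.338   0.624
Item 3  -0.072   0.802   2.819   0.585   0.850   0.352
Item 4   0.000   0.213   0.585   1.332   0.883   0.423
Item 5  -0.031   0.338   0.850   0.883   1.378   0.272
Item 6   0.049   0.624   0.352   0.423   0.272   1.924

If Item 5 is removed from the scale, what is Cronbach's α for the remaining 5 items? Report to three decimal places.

Remaining items: Item 1, Item 2, Item 3, Item 4, Item 6 (k = 5).
sum of item variances = 1.608 + 0.801 + 2.819 + 1.332 + 1.924 = 8.484
σ²_total = 8.484 + 2 × 3.065 = 14.614
α (item deleted) = (5/4)·(1 − 8.484/14.614) = 0.524

Cronbach's α = 0.524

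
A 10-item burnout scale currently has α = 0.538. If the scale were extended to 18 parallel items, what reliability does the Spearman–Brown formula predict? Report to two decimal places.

Length factor m = 18/10 = 1.8000
α' = m·α / (1 + (m−1)·α)
   = 18/10 × 0.538 / (1 + (18/10 − 1) × 0.538)
   = 0.9684 / 1.4304 = 0.68

predicted reliability = 0.68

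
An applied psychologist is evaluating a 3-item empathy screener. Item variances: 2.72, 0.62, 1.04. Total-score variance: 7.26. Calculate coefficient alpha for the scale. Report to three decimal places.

α = 0.595

sum of item variances = 2.72 + 0.62 + 1.04 = 4.38
α = (k/(k−1))·(1 − sum of item variances/total variance) = (3/2)·(1 − 4.38/7.26) = 0.595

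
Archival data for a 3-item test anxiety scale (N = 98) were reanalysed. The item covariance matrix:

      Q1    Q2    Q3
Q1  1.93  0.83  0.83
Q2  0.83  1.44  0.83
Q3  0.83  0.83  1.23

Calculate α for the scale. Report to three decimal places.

α = 0.780

Σσ²ᵢ = 1.93 + 1.44 + 1.23 = 4.60
Sum of off-diagonal covariances = 2.49
total variance = 4.60 + 2 × 2.49 = 9.58
α = (k/(k−1))·(1 − Σσ²ᵢ/total variance) = (3/2)·(1 − 4.60/9.58) = 0.780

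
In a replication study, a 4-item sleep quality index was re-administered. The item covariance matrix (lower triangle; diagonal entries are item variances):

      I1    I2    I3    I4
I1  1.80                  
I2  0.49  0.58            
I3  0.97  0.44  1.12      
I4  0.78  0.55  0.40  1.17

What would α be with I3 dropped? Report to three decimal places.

Remaining items: I1, I2, I4 (k = 3).
Σσ²ᵢ = 1.80 + 0.58 + 1.17 = 3.55
σ²_total = 3.55 + 2 × 1.82 = 7.19
α (item deleted) = (3/2)·(1 − 3.55/7.19) = 0.759

α = 0.759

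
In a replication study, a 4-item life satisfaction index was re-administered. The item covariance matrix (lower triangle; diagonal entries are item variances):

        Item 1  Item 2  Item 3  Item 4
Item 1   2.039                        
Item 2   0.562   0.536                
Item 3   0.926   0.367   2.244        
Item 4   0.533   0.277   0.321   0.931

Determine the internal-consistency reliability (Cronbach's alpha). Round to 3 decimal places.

sum of item variances = 2.039 + 0.536 + 2.244 + 0.931 = 5.750
Sum of the distinct covariances = 2.986
Var(T) = 5.750 + 2 × 2.986 = 11.722
α = (k/(k−1))·(1 − sum of item variances/Var(T)) = (4/3)·(1 − 5.750/11.722) = 0.679

α = 0.679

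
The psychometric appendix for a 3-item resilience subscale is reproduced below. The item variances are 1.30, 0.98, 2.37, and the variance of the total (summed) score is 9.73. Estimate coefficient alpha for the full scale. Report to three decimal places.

α = 0.783

Σσᵢ² = 1.30 + 0.98 + 2.37 = 4.65
α = (k/(k−1))·(1 − Σσᵢ²/Var(T)) = (3/2)·(1 − 4.65/9.73) = 0.783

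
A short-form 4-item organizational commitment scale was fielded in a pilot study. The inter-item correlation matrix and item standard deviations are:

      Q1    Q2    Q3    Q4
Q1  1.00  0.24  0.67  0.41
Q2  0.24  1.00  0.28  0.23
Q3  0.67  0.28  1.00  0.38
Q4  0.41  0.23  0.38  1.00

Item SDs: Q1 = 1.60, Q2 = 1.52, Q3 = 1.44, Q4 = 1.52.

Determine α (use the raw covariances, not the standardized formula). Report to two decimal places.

α = 0.70

Σσ²ᵢ = 1.60² + 1.52² + 1.44² + 1.52² = 9.2544
Covariances σ_ij = r_ij · s_i · s_j:
  σ(Q1,Q2) = 0.24 × 1.60 × 1.52 = 0.5837
  σ(Q1,Q3) = 0.67 × 1.60 × 1.44 = 1.5437
  σ(Q1,Q4) = 0.41 × 1.60 × 1.52 = 0.9971
  σ(Q2,Q3) = 0.28 × 1.52 × 1.44 = 0.6129
  σ(Q2,Q4) = 0.23 × 1.52 × 1.52 = 0.5314
  σ(Q3,Q4) = 0.38 × 1.44 × 1.52 = 0.8317
σ²_T = Σσ²ᵢ + 2·Σσ_ij = 9.2544 + 2 × 5.1005 = 19.4554
α = (4/3)·(1 − 9.2544/19.4554) = 0.70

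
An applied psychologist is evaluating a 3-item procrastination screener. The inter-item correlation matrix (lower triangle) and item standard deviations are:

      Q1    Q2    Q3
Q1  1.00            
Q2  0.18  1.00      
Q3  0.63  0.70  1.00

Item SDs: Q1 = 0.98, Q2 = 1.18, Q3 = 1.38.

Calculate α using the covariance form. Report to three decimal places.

Σσ²ᵢ = 0.98² + 1.18² + 1.38² = 4.2572
Covariances σ_ij = r_ij · s_i · s_j:
  σ(Q1,Q2) = 0.18 × 0.98 × 1.18 = 0.2082
  σ(Q1,Q3) = 0.63 × 0.98 × 1.38 = 0.8520
  σ(Q2,Q3) = 0.70 × 1.18 × 1.38 = 1.1399
σ²_T = Σσ²ᵢ + 2·Σσ_ij = 4.2572 + 2 × 2.2001 = 8.6574
α = (3/2)·(1 − 4.2572/8.6574) = 0.762

α = 0.762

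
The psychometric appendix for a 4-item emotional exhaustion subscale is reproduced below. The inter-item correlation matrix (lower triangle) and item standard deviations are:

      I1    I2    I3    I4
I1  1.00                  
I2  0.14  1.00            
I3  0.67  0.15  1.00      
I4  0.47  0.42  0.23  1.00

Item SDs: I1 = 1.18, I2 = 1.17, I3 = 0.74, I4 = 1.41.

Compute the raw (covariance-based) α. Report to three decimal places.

Σσ²ᵢ = 1.18² + 1.17² + 0.74² + 1.41² = 5.2970
Covariances σ_ij = r_ij · s_i · s_j:
  σ(I1,I2) = 0.14 × 1.18 × 1.17 = 0.1933
  σ(I1,I3) = 0.67 × 1.18 × 0.74 = 0.5850
  σ(I1,I4) = 0.47 × 1.18 × 1.41 = 0.7820
  σ(I2,I3) = 0.15 × 1.17 × 0.74 = 0.1299
  σ(I2,I4) = 0.42 × 1.17 × 1.41 = 0.6929
  σ(I3,I4) = 0.23 × 0.74 × 1.41 = 0.2400
σ²_T = Σσ²ᵢ + 2·Σσ_ij = 5.2970 + 2 × 2.6231 = 10.5432
α = (4/3)·(1 − 5.2970/10.5432) = 0.663

α = 0.663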